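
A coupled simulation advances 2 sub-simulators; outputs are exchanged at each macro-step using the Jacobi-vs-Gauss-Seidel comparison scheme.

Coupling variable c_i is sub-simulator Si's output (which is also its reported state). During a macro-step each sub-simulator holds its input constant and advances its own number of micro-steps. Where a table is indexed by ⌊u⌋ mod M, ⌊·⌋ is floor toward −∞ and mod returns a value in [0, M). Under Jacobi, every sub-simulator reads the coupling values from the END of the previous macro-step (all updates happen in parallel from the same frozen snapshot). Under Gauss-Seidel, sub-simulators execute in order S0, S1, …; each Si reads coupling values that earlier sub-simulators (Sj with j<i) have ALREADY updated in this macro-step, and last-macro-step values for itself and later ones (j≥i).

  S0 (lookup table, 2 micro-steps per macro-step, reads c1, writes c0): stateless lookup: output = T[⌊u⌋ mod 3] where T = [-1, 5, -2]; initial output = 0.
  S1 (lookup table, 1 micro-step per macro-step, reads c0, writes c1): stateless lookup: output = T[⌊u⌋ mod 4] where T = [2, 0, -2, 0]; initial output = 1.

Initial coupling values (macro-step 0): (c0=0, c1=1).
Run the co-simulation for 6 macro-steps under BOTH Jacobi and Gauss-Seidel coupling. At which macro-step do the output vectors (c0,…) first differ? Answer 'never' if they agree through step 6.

[Jacobi] macro 1: S0 reads c1=1 → after 2×micro: 5; S1 reads c0=0 → after 1×micro: 2 ⇒ (c0=5, c1=2)
[Jacobi] macro 2: S0 reads c1=2 → after 2×micro: -2; S1 reads c0=5 → after 1×micro: 0 ⇒ (c0=-2, c1=0)
[Jacobi] macro 3: S0 reads c1=0 → after 2×micro: -1; S1 reads c0=-2 → after 1×micro: -2 ⇒ (c0=-1, c1=-2)
[Jacobi] macro 4: S0 reads c1=-2 → after 2×micro: 5; S1 reads c0=-1 → after 1×micro: 0 ⇒ (c0=5, c1=0)
[Jacobi] macro 5: S0 reads c1=0 → after 2×micro: -1; S1 reads c0=5 → after 1×micro: 0 ⇒ (c0=-1, c1=0)
[Jacobi] macro 6: S0 reads c1=0 → after 2×micro: -1; S1 reads c0=-1 → after 1×micro: 0 ⇒ (c0=-1, c1=0)
[Gauss-Seidel] macro 1: S0 reads c1=1 → after 2×micro: 5; S1 reads c0=5 → after 1×micro: 0 ⇒ (c0=5, c1=0)
[Gauss-Seidel] macro 2: S0 reads c1=0 → after 2×micro: -1; S1 reads c0=-1 → after 1×micro: 0 ⇒ (c0=-1, c1=0)
[Gauss-Seidel] macro 3: S0 reads c1=0 → after 2×micro: -1; S1 reads c0=-1 → after 1×micro: 0 ⇒ (c0=-1, c1=0)
[Gauss-Seidel] macro 4: S0 reads c1=0 → after 2×micro: -1; S1 reads c0=-1 → after 1×micro: 0 ⇒ (c0=-1, c1=0)
[Gauss-Seidel] macro 5: S0 reads c1=0 → after 2×micro: -1; S1 reads c0=-1 → after 1×micro: 0 ⇒ (c0=-1, c1=0)
[Gauss-Seidel] macro 6: S0 reads c1=0 → after 2×micro: -1; S1 reads c0=-1 → after 1×micro: 0 ⇒ (c0=-1, c1=0)

first divergence at macro-step: 1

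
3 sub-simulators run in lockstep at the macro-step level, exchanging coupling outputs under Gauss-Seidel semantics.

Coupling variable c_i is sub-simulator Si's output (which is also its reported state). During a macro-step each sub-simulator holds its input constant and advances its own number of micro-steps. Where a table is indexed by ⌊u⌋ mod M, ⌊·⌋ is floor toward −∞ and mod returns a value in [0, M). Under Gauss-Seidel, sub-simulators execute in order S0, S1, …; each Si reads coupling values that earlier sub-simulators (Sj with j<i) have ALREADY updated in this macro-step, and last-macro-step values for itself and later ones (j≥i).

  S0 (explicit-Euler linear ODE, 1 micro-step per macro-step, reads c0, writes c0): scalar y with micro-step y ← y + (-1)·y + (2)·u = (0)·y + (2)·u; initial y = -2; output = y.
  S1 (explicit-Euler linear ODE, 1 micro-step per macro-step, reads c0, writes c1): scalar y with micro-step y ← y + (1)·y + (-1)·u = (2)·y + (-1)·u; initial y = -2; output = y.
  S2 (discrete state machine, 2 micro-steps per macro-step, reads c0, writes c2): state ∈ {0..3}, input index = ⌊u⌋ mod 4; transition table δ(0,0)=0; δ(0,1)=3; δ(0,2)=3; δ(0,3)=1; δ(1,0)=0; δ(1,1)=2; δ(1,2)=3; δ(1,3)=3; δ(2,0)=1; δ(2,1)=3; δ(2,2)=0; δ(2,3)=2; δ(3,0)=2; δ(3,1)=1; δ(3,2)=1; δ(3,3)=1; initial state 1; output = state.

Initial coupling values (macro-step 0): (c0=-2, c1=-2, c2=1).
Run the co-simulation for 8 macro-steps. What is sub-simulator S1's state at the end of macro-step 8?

S1 state at macro-step 8 = 3584

macro 1: S0 reads c0=-2 → after 1×micro: -4; S1 reads c0=-4 → after 1×micro: 0; S2 reads c0=-4 → after 2×micro: 0 ⇒ (c0=-4, c1=0, c2=0)
macro 2: S0 reads c0=-4 → after 1×micro: -8; S1 reads c0=-8 → after 1×micro: 8; S2 reads c0=-8 → after 2×micro: 0 ⇒ (c0=-8, c1=8, c2=0)
macro 3: S0 reads c0=-8 → after 1×micro: -16; S1 reads c0=-16 → after 1×micro: 32; S2 reads c0=-16 → after 2×micro: 0 ⇒ (c0=-16, c1=32, c2=0)
macro 4: S0 reads c0=-16 → after 1×micro: -32; S1 reads c0=-32 → after 1×micro: 96; S2 reads c0=-32 → after 2×micro: 0 ⇒ (c0=-32, c1=96, c2=0)
macro 5: S0 reads c0=-32 → after 1×micro: -64; S1 reads c0=-64 → after 1×micro: 256; S2 reads c0=-64 → after 2×micro: 0 ⇒ (c0=-64, c1=256, c2=0)
macro 6: S0 reads c0=-64 → after 1×micro: -128; S1 reads c0=-128 → after 1×micro: 640; S2 reads c0=-128 → after 2×micro: 0 ⇒ (c0=-128, c1=640, c2=0)
macro 7: S0 reads c0=-128 → after 1×micro: -256; S1 reads c0=-256 → after 1×micro: 1536; S2 reads c0=-256 → after 2×micro: 0 ⇒ (c0=-256, c1=1536, c2=0)
macro 8: S0 reads c0=-256 → after 1×micro: -512; S1 reads c0=-512 → after 1×micro: 3584; S2 reads c0=-512 → after 2×micro: 0 ⇒ (c0=-512, c1=3584, c2=0)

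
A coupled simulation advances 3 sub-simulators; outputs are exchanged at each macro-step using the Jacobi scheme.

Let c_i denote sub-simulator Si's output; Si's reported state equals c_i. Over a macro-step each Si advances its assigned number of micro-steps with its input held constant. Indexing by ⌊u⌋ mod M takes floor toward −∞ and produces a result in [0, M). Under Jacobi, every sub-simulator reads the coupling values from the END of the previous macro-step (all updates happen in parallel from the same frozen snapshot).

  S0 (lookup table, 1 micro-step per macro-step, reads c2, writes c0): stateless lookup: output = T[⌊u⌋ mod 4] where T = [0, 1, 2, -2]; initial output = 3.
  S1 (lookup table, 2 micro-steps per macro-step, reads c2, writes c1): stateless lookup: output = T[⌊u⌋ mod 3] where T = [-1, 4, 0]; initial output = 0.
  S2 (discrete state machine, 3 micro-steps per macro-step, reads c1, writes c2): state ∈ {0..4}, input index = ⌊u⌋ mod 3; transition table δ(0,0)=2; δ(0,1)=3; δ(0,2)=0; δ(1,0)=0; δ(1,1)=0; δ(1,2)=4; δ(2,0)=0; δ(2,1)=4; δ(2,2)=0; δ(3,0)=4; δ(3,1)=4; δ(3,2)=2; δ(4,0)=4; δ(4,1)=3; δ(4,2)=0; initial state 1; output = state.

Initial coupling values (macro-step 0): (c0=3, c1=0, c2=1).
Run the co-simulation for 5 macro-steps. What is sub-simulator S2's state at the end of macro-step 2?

macro 1: S0 reads c2=1 → after 1×micro: 1; S1 reads c2=1 → after 2×micro: 4; S2 reads c1=0 → after 3×micro: 0 ⇒ (c0=1, c1=4, c2=0)
macro 2: S0 reads c2=0 → after 1×micro: 0; S1 reads c2=0 → after 2×micro: -1; S2 reads c1=4 → after 3×micro: 3 ⇒ (c0=0, c1=-1, c2=3)
macro 3: S0 reads c2=3 → after 1×micro: -2; S1 reads c2=3 → after 2×micro: -1; S2 reads c1=-1 → after 3×micro: 0 ⇒ (c0=-2, c1=-1, c2=0)
macro 4: S0 reads c2=0 → after 1×micro: 0; S1 reads c2=0 → after 2×micro: -1; S2 reads c1=-1 → after 3×micro: 0 ⇒ (c0=0, c1=-1, c2=0)
macro 5: S0 reads c2=0 → after 1×micro: 0; S1 reads c2=0 → after 2×micro: -1; S2 reads c1=-1 → after 3×micro: 0 ⇒ (c0=0, c1=-1, c2=0)

S2 state at macro-step 2 = 3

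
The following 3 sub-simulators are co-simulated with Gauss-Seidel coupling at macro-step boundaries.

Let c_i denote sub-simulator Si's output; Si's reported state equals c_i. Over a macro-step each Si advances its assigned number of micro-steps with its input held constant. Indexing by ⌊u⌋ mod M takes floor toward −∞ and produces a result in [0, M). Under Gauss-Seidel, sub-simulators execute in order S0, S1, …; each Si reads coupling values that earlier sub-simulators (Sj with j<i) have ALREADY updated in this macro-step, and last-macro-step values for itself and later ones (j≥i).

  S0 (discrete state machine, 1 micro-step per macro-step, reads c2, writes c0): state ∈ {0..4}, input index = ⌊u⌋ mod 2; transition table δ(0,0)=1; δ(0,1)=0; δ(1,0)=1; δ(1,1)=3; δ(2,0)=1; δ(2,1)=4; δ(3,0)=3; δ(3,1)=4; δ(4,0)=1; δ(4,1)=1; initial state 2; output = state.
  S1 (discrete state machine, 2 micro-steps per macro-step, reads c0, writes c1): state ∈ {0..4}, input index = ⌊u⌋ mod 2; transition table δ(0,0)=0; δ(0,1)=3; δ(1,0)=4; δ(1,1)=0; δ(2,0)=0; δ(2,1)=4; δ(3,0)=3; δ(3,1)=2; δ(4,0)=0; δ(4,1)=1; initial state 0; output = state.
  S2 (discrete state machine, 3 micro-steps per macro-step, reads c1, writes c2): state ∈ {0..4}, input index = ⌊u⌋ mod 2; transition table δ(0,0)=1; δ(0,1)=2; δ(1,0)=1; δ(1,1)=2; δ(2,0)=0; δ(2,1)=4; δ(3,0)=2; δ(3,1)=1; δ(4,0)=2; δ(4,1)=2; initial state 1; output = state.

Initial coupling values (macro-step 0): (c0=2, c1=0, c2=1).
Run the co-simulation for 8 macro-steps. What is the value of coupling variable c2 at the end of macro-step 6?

macro 1: S0 reads c2=1 → after 1×micro: 4; S1 reads c0=4 → after 2×micro: 0; S2 reads c1=0 → after 3×micro: 1 ⇒ (c0=4, c1=0, c2=1)
macro 2: S0 reads c2=1 → after 1×micro: 1; S1 reads c0=1 → after 2×micro: 2; S2 reads c1=2 → after 3×micro: 1 ⇒ (c0=1, c1=2, c2=1)
macro 3: S0 reads c2=1 → after 1×micro: 3; S1 reads c0=3 → after 2×micro: 1; S2 reads c1=1 → after 3×micro: 2 ⇒ (c0=3, c1=1, c2=2)
macro 4: S0 reads c2=2 → after 1×micro: 3; S1 reads c0=3 → after 2×micro: 3; S2 reads c1=3 → after 3×micro: 4 ⇒ (c0=3, c1=3, c2=4)
macro 5: S0 reads c2=4 → after 1×micro: 3; S1 reads c0=3 → after 2×micro: 4; S2 reads c1=4 → after 3×micro: 1 ⇒ (c0=3, c1=4, c2=1)
macro 6: S0 reads c2=1 → after 1×micro: 4; S1 reads c0=4 → after 2×micro: 0; S2 reads c1=0 → after 3×micro: 1 ⇒ (c0=4, c1=0, c2=1)
macro 7: S0 reads c2=1 → after 1×micro: 1; S1 reads c0=1 → after 2×micro: 2; S2 reads c1=2 → after 3×micro: 1 ⇒ (c0=1, c1=2, c2=1)
macro 8: S0 reads c2=1 → after 1×micro: 3; S1 reads c0=3 → after 2×micro: 1; S2 reads c1=1 → after 3×micro: 2 ⇒ (c0=3, c1=1, c2=2)

c2 at macro-step 6 = 1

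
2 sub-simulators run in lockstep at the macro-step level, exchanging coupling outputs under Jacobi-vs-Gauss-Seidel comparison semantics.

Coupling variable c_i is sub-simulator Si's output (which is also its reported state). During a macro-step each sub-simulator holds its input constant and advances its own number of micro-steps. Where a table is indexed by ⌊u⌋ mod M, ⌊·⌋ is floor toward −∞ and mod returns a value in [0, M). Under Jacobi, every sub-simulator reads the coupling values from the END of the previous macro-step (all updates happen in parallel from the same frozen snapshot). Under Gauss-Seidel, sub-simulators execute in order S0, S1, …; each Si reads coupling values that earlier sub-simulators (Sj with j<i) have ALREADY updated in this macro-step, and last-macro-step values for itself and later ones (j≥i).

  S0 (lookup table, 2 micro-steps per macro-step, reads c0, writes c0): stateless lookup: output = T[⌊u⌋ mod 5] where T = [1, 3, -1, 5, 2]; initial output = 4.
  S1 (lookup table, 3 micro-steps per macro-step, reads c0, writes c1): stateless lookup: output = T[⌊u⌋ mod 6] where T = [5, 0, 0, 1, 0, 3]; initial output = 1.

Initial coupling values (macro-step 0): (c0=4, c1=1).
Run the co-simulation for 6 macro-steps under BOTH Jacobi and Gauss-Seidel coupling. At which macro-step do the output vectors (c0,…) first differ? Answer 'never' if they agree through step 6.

first divergence at macro-step: 2

[Jacobi] macro 1: S0 reads c0=4 → after 2×micro: 2; S1 reads c0=4 → after 3×micro: 0 ⇒ (c0=2, c1=0)
[Jacobi] macro 2: S0 reads c0=2 → after 2×micro: -1; S1 reads c0=2 → after 3×micro: 0 ⇒ (c0=-1, c1=0)
[Jacobi] macro 3: S0 reads c0=-1 → after 2×micro: 2; S1 reads c0=-1 → after 3×micro: 3 ⇒ (c0=2, c1=3)
[Jacobi] macro 4: S0 reads c0=2 → after 2×micro: -1; S1 reads c0=2 → after 3×micro: 0 ⇒ (c0=-1, c1=0)
[Jacobi] macro 5: S0 reads c0=-1 → after 2×micro: 2; S1 reads c0=-1 → after 3×micro: 3 ⇒ (c0=2, c1=3)
[Jacobi] macro 6: S0 reads c0=2 → after 2×micro: -1; S1 reads c0=2 → after 3×micro: 0 ⇒ (c0=-1, c1=0)
[Gauss-Seidel] macro 1: S0 reads c0=4 → after 2×micro: 2; S1 reads c0=2 → after 3×micro: 0 ⇒ (c0=2, c1=0)
[Gauss-Seidel] macro 2: S0 reads c0=2 → after 2×micro: -1; S1 reads c0=-1 → after 3×micro: 3 ⇒ (c0=-1, c1=3)
[Gauss-Seidel] macro 3: S0 reads c0=-1 → after 2×micro: 2; S1 reads c0=2 → after 3×micro: 0 ⇒ (c0=2, c1=0)
[Gauss-Seidel] macro 4: S0 reads c0=2 → after 2×micro: -1; S1 reads c0=-1 → after 3×micro: 3 ⇒ (c0=-1, c1=3)
[Gauss-Seidel] macro 5: S0 reads c0=-1 → after 2×micro: 2; S1 reads c0=2 → after 3×micro: 0 ⇒ (c0=2, c1=0)
[Gauss-Seidel] macro 6: S0 reads c0=2 → after 2×micro: -1; S1 reads c0=-1 → after 3×micro: 3 ⇒ (c0=-1, c1=3)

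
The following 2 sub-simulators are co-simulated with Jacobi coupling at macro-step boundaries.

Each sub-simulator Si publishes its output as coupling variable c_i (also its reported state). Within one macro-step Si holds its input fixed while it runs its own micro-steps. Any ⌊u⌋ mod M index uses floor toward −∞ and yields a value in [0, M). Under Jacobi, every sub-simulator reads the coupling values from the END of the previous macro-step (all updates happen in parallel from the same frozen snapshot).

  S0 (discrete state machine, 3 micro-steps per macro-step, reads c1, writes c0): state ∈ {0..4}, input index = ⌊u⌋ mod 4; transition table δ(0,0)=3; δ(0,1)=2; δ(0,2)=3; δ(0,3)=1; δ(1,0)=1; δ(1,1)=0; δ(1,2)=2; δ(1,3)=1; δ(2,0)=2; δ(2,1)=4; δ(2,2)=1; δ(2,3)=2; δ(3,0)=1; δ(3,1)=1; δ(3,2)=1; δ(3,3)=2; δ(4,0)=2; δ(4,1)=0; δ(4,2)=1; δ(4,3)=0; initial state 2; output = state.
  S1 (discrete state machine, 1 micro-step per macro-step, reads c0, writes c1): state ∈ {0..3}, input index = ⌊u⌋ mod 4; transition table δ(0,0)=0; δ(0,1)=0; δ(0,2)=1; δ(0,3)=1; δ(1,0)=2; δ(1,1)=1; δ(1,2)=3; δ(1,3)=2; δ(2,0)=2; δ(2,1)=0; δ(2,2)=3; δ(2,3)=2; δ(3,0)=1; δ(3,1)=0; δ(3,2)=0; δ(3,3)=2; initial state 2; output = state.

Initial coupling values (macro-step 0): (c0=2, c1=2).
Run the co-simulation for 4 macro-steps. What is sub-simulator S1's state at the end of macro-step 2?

macro 1: S0 reads c1=2 → after 3×micro: 1; S1 reads c0=2 → after 1×micro: 3 ⇒ (c0=1, c1=3)
macro 2: S0 reads c1=3 → after 3×micro: 1; S1 reads c0=1 → after 1×micro: 0 ⇒ (c0=1, c1=0)
macro 3: S0 reads c1=0 → after 3×micro: 1; S1 reads c0=1 → after 1×micro: 0 ⇒ (c0=1, c1=0)
macro 4: S0 reads c1=0 → after 3×micro: 1; S1 reads c0=1 → after 1×micro: 0 ⇒ (c0=1, c1=0)

S1 state at macro-step 2 = 0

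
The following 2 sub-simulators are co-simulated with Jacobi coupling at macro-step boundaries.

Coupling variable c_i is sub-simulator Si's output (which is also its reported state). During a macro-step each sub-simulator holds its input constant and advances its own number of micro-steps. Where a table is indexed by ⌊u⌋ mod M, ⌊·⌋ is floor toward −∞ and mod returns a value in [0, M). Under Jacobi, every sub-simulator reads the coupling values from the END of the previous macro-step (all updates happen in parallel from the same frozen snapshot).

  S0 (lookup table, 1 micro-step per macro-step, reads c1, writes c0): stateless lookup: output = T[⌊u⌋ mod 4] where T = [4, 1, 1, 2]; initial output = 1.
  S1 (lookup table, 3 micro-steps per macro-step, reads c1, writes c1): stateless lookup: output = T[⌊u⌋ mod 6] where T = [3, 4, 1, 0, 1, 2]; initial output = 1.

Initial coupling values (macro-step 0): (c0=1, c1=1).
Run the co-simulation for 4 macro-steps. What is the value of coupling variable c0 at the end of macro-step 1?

c0 at macro-step 1 = 1

macro 1: S0 reads c1=1 → after 1×micro: 1; S1 reads c1=1 → after 3×micro: 4 ⇒ (c0=1, c1=4)
macro 2: S0 reads c1=4 → after 1×micro: 4; S1 reads c1=4 → after 3×micro: 1 ⇒ (c0=4, c1=1)
macro 3: S0 reads c1=1 → after 1×micro: 1; S1 reads c1=1 → after 3×micro: 4 ⇒ (c0=1, c1=4)
macro 4: S0 reads c1=4 → after 1×micro: 4; S1 reads c1=4 → after 3×micro: 1 ⇒ (c0=4, c1=1)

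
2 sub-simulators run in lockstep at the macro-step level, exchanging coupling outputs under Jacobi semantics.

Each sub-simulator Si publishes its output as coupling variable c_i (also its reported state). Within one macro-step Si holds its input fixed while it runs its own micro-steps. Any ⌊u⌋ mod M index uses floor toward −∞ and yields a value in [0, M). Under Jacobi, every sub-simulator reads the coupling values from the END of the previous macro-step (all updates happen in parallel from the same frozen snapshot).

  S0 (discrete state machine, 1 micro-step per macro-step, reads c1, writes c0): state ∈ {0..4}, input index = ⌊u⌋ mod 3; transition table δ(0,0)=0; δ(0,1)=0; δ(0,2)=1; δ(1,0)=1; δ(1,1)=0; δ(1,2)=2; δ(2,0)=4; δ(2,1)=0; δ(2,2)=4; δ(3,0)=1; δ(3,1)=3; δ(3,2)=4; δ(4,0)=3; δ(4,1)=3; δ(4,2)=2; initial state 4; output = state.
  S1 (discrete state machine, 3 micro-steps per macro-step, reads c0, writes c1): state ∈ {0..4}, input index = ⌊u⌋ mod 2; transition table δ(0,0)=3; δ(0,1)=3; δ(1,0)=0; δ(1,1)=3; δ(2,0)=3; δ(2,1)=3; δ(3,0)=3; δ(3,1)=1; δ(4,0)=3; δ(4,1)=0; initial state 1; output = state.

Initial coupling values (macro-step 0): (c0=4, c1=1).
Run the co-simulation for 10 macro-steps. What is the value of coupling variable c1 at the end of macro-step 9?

c1 at macro-step 9 = 3

macro 1: S0 reads c1=1 → after 1×micro: 3; S1 reads c0=4 → after 3×micro: 3 ⇒ (c0=3, c1=3)
macro 2: S0 reads c1=3 → after 1×micro: 1; S1 reads c0=3 → after 3×micro: 1 ⇒ (c0=1, c1=1)
macro 3: S0 reads c1=1 → after 1×micro: 0; S1 reads c0=1 → after 3×micro: 3 ⇒ (c0=0, c1=3)
macro 4: S0 reads c1=3 → after 1×micro: 0; S1 reads c0=0 → after 3×micro: 3 ⇒ (c0=0, c1=3)
macro 5: S0 reads c1=3 → after 1×micro: 0; S1 reads c0=0 → after 3×micro: 3 ⇒ (c0=0, c1=3)
macro 6: S0 reads c1=3 → after 1×micro: 0; S1 reads c0=0 → after 3×micro: 3 ⇒ (c0=0, c1=3)
macro 7: S0 reads c1=3 → after 1×micro: 0; S1 reads c0=0 → after 3×micro: 3 ⇒ (c0=0, c1=3)
macro 8: S0 reads c1=3 → after 1×micro: 0; S1 reads c0=0 → after 3×micro: 3 ⇒ (c0=0, c1=3)
macro 9: S0 reads c1=3 → after 1×micro: 0; S1 reads c0=0 → after 3×micro: 3 ⇒ (c0=0, c1=3)
macro 10: S0 reads c1=3 → after 1×micro: 0; S1 reads c0=0 → after 3×micro: 3 ⇒ (c0=0, c1=3)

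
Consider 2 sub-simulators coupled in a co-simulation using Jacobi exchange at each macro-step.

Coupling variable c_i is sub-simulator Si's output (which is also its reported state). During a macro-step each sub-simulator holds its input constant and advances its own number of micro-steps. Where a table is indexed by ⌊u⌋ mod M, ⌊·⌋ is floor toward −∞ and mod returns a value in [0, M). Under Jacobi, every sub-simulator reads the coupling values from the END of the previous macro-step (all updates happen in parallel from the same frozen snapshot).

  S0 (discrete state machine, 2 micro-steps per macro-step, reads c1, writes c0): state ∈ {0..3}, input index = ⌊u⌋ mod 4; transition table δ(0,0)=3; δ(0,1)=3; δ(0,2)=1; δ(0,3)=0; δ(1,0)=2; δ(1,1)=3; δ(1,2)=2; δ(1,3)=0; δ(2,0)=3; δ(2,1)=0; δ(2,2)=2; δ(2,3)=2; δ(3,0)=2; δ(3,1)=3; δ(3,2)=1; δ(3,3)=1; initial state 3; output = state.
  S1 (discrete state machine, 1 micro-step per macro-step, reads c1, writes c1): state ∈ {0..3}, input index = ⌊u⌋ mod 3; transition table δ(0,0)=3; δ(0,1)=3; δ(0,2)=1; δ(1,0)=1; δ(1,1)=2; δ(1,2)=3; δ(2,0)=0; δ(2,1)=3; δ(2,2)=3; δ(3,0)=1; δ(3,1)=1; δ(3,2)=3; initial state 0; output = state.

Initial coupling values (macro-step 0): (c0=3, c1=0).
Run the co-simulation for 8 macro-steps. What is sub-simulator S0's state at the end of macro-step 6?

S0 state at macro-step 6 = 3

macro 1: S0 reads c1=0 → after 2×micro: 3; S1 reads c1=0 → after 1×micro: 3 ⇒ (c0=3, c1=3)
macro 2: S0 reads c1=3 → after 2×micro: 0; S1 reads c1=3 → after 1×micro: 1 ⇒ (c0=0, c1=1)
macro 3: S0 reads c1=1 → after 2×micro: 3; S1 reads c1=1 → after 1×micro: 2 ⇒ (c0=3, c1=2)
macro 4: S0 reads c1=2 → after 2×micro: 2; S1 reads c1=2 → after 1×micro: 3 ⇒ (c0=2, c1=3)
macro 5: S0 reads c1=3 → after 2×micro: 2; S1 reads c1=3 → after 1×micro: 1 ⇒ (c0=2, c1=1)
macro 6: S0 reads c1=1 → after 2×micro: 3; S1 reads c1=1 → after 1×micro: 2 ⇒ (c0=3, c1=2)
macro 7: S0 reads c1=2 → after 2×micro: 2; S1 reads c1=2 → after 1×micro: 3 ⇒ (c0=2, c1=3)
macro 8: S0 reads c1=3 → after 2×micro: 2; S1 reads c1=3 → after 1×micro: 1 ⇒ (c0=2, c1=1)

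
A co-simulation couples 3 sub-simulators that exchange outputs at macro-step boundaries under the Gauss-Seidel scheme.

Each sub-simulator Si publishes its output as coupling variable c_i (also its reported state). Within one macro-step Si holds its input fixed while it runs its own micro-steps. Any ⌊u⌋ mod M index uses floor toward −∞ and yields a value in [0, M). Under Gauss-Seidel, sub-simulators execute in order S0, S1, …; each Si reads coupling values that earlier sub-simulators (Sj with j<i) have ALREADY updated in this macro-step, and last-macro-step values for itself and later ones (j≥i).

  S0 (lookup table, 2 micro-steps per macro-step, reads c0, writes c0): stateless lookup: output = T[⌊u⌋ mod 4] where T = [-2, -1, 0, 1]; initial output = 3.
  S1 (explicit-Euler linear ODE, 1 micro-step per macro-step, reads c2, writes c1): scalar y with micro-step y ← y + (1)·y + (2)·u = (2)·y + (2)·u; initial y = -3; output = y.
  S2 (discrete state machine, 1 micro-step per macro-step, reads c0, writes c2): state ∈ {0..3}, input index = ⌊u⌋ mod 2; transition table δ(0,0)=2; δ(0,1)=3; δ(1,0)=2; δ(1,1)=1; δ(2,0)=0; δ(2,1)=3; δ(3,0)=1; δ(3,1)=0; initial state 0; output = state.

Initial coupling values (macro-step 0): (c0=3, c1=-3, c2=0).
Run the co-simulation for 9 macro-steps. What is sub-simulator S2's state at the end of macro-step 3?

macro 1: S0 reads c0=3 → after 2×micro: 1; S1 reads c2=0 → after 1×micro: -6; S2 reads c0=1 → after 1×micro: 3 ⇒ (c0=1, c1=-6, c2=3)
macro 2: S0 reads c0=1 → after 2×micro: -1; S1 reads c2=3 → after 1×micro: -6; S2 reads c0=-1 → after 1×micro: 0 ⇒ (c0=-1, c1=-6, c2=0)
macro 3: S0 reads c0=-1 → after 2×micro: 1; S1 reads c2=0 → after 1×micro: -12; S2 reads c0=1 → after 1×micro: 3 ⇒ (c0=1, c1=-12, c2=3)
macro 4: S0 reads c0=1 → after 2×micro: -1; S1 reads c2=3 → after 1×micro: -18; S2 reads c0=-1 → after 1×micro: 0 ⇒ (c0=-1, c1=-18, c2=0)
macro 5: S0 reads c0=-1 → after 2×micro: 1; S1 reads c2=0 → after 1×micro: -36; S2 reads c0=1 → after 1×micro: 3 ⇒ (c0=1, c1=-36, c2=3)
macro 6: S0 reads c0=1 → after 2×micro: -1; S1 reads c2=3 → after 1×micro: -66; S2 reads c0=-1 → after 1×micro: 0 ⇒ (c0=-1, c1=-66, c2=0)
macro 7: S0 reads c0=-1 → after 2×micro: 1; S1 reads c2=0 → after 1×micro: -132; S2 reads c0=1 → after 1×micro: 3 ⇒ (c0=1, c1=-132, c2=3)
macro 8: S0 reads c0=1 → after 2×micro: -1; S1 reads c2=3 → after 1×micro: -258; S2 reads c0=-1 → after 1×micro: 0 ⇒ (c0=-1, c1=-258, c2=0)
macro 9: S0 reads c0=-1 → after 2×micro: 1; S1 reads c2=0 → after 1×micro: -516; S2 reads c0=1 → after 1×micro: 3 ⇒ (c0=1, c1=-516, c2=3)

S2 state at macro-step 3 = 3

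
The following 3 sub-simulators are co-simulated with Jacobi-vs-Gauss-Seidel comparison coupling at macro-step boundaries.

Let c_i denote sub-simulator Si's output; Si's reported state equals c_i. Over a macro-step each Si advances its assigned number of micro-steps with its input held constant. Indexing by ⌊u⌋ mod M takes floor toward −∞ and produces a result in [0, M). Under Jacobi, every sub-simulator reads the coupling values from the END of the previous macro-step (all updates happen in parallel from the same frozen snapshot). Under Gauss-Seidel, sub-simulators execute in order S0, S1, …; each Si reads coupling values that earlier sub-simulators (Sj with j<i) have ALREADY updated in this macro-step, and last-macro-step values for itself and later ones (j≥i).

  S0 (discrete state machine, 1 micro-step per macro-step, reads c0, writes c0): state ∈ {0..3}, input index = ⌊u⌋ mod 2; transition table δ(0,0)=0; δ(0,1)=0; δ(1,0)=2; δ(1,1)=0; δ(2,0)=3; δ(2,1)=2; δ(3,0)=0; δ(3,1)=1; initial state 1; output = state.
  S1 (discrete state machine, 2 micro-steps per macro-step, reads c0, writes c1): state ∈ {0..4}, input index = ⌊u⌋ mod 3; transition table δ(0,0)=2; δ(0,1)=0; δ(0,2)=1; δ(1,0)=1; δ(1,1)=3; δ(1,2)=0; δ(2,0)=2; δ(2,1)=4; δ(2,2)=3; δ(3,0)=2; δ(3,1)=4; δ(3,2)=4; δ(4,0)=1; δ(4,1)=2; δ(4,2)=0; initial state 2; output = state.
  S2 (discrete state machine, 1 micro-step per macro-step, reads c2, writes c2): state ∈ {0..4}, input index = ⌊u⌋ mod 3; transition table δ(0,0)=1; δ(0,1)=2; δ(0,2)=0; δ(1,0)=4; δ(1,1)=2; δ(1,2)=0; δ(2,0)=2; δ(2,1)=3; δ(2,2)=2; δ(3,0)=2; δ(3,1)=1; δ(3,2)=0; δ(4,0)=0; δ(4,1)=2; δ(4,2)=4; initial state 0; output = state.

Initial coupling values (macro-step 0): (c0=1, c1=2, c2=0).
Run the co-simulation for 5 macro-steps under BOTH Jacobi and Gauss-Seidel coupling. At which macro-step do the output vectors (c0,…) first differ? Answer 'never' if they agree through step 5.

first divergence at macro-step: never

[Jacobi] macro 1: S0 reads c0=1 → after 1×micro: 0; S1 reads c0=1 → after 2×micro: 2; S2 reads c2=0 → after 1×micro: 1 ⇒ (c0=0, c1=2, c2=1)
[Jacobi] macro 2: S0 reads c0=0 → after 1×micro: 0; S1 reads c0=0 → after 2×micro: 2; S2 reads c2=1 → after 1×micro: 2 ⇒ (c0=0, c1=2, c2=2)
[Jacobi] macro 3: S0 reads c0=0 → after 1×micro: 0; S1 reads c0=0 → after 2×micro: 2; S2 reads c2=2 → after 1×micro: 2 ⇒ (c0=0, c1=2, c2=2)
[Jacobi] macro 4: S0 reads c0=0 → after 1×micro: 0; S1 reads c0=0 → after 2×micro: 2; S2 reads c2=2 → after 1×micro: 2 ⇒ (c0=0, c1=2, c2=2)
[Jacobi] macro 5: S0 reads c0=0 → after 1×micro: 0; S1 reads c0=0 → after 2×micro: 2; S2 reads c2=2 → after 1×micro: 2 ⇒ (c0=0, c1=2, c2=2)
[Gauss-Seidel] macro 1: S0 reads c0=1 → after 1×micro: 0; S1 reads c0=0 → after 2×micro: 2; S2 reads c2=0 → after 1×micro: 1 ⇒ (c0=0, c1=2, c2=1)
[Gauss-Seidel] macro 2: S0 reads c0=0 → after 1×micro: 0; S1 reads c0=0 → after 2×micro: 2; S2 reads c2=1 → after 1×micro: 2 ⇒ (c0=0, c1=2, c2=2)
[Gauss-Seidel] macro 3: S0 reads c0=0 → after 1×micro: 0; S1 reads c0=0 → after 2×micro: 2; S2 reads c2=2 → after 1×micro: 2 ⇒ (c0=0, c1=2, c2=2)
[Gauss-Seidel] macro 4: S0 reads c0=0 → after 1×micro: 0; S1 reads c0=0 → after 2×micro: 2; S2 reads c2=2 → after 1×micro: 2 ⇒ (c0=0, c1=2, c2=2)
[Gauss-Seidel] macro 5: S0 reads c0=0 → after 1×micro: 0; S1 reads c0=0 → after 2×micro: 2; S2 reads c2=2 → after 1×micro: 2 ⇒ (c0=0, c1=2, c2=2)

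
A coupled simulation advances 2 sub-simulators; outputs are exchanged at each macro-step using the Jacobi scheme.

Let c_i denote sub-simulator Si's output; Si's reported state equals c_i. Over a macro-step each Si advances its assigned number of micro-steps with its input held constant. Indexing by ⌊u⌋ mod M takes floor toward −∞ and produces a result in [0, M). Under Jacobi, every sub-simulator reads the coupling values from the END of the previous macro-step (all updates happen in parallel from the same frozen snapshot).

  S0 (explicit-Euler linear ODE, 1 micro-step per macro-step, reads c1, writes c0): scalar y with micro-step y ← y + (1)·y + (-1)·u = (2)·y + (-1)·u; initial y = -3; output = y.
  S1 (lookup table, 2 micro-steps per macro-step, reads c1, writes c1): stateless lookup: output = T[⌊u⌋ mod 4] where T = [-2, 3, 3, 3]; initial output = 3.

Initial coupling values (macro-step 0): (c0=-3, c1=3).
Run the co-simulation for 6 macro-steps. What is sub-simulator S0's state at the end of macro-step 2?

macro 1: S0 reads c1=3 → after 1×micro: -9; S1 reads c1=3 → after 2×micro: 3 ⇒ (c0=-9, c1=3)
macro 2: S0 reads c1=3 → after 1×micro: -21; S1 reads c1=3 → after 2×micro: 3 ⇒ (c0=-21, c1=3)
macro 3: S0 reads c1=3 → after 1×micro: -45; S1 reads c1=3 → after 2×micro: 3 ⇒ (c0=-45, c1=3)
macro 4: S0 reads c1=3 → after 1×micro: -93; S1 reads c1=3 → after 2×micro: 3 ⇒ (c0=-93, c1=3)
macro 5: S0 reads c1=3 → after 1×micro: -189; S1 reads c1=3 → after 2×micro: 3 ⇒ (c0=-189, c1=3)
macro 6: S0 reads c1=3 → after 1×micro: -381; S1 reads c1=3 → after 2×micro: 3 ⇒ (c0=-381, c1=3)

S0 state at macro-step 2 = -21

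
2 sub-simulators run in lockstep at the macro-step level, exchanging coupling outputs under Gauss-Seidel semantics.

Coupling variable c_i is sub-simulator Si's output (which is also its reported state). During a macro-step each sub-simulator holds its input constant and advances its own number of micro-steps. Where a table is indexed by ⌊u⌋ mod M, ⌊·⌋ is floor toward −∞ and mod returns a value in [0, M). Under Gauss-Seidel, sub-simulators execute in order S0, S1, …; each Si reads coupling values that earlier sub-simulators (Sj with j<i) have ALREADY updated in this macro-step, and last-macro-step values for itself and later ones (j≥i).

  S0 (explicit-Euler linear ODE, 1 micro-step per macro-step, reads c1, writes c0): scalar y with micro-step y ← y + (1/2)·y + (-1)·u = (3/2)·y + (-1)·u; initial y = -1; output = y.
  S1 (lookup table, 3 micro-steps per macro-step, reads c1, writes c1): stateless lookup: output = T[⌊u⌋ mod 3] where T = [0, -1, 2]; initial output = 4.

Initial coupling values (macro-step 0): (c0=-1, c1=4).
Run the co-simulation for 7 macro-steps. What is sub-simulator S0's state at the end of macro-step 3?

macro 1: S0 reads c1=4 → after 1×micro: -11/2; S1 reads c1=4 → after 3×micro: -1 ⇒ (c0=-11/2, c1=-1)
macro 2: S0 reads c1=-1 → after 1×micro: -29/4; S1 reads c1=-1 → after 3×micro: 2 ⇒ (c0=-29/4, c1=2)
macro 3: S0 reads c1=2 → after 1×micro: -103/8; S1 reads c1=2 → after 3×micro: 2 ⇒ (c0=-103/8, c1=2)
macro 4: S0 reads c1=2 → after 1×micro: -341/16; S1 reads c1=2 → after 3×micro: 2 ⇒ (c0=-341/16, c1=2)
macro 5: S0 reads c1=2 → after 1×micro: -1087/32; S1 reads c1=2 → after 3×micro: 2 ⇒ (c0=-1087/32, c1=2)
macro 6: S0 reads c1=2 → after 1×micro: -3389/64; S1 reads c1=2 → after 3×micro: 2 ⇒ (c0=-3389/64, c1=2)
macro 7: S0 reads c1=2 → after 1×micro: -10423/128; S1 reads c1=2 → after 3×micro: 2 ⇒ (c0=-10423/128, c1=2)

S0 state at macro-step 3 = -103/8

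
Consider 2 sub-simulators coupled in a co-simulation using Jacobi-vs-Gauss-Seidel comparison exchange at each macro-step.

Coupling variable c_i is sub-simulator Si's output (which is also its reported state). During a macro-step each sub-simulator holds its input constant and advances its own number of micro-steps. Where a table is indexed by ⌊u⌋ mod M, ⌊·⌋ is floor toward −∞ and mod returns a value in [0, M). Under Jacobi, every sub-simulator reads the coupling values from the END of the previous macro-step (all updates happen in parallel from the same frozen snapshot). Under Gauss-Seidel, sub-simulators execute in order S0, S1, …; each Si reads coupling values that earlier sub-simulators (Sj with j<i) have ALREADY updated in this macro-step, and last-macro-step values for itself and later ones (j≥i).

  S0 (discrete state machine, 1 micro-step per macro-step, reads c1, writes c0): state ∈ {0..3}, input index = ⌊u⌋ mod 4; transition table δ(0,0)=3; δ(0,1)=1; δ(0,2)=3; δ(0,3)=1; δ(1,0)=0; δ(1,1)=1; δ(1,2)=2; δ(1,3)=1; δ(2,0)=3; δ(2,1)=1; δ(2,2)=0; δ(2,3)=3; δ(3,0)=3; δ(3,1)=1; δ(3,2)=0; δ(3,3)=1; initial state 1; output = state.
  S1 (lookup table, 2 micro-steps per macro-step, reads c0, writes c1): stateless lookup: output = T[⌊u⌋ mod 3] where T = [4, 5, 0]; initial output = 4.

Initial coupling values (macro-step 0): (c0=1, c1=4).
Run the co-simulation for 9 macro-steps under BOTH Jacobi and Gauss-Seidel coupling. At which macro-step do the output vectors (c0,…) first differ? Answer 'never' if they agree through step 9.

[Jacobi] macro 1: S0 reads c1=4 → after 1×micro: 0; S1 reads c0=1 → after 2×micro: 5 ⇒ (c0=0, c1=5)
[Jacobi] macro 2: S0 reads c1=5 → after 1×micro: 1; S1 reads c0=0 → after 2×micro: 4 ⇒ (c0=1, c1=4)
[Jacobi] macro 3: S0 reads c1=4 → after 1×micro: 0; S1 reads c0=1 → after 2×micro: 5 ⇒ (c0=0, c1=5)
[Jacobi] macro 4: S0 reads c1=5 → after 1×micro: 1; S1 reads c0=0 → after 2×micro: 4 ⇒ (c0=1, c1=4)
[Jacobi] macro 5: S0 reads c1=4 → after 1×micro: 0; S1 reads c0=1 → after 2×micro: 5 ⇒ (c0=0, c1=5)
[Jacobi] macro 6: S0 reads c1=5 → after 1×micro: 1; S1 reads c0=0 → after 2×micro: 4 ⇒ (c0=1, c1=4)
[Jacobi] macro 7: S0 reads c1=4 → after 1×micro: 0; S1 reads c0=1 → after 2×micro: 5 ⇒ (c0=0, c1=5)
[Jacobi] macro 8: S0 reads c1=5 → after 1×micro: 1; S1 reads c0=0 → after 2×micro: 4 ⇒ (c0=1, c1=4)
[Jacobi] macro 9: S0 reads c1=4 → after 1×micro: 0; S1 reads c0=1 → after 2×micro: 5 ⇒ (c0=0, c1=5)
[Gauss-Seidel] macro 1: S0 reads c1=4 → after 1×micro: 0; S1 reads c0=0 → after 2×micro: 4 ⇒ (c0=0, c1=4)
[Gauss-Seidel] macro 2: S0 reads c1=4 → after 1×micro: 3; S1 reads c0=3 → after 2×micro: 4 ⇒ (c0=3, c1=4)
[Gauss-Seidel] macro 3: S0 reads c1=4 → after 1×micro: 3; S1 reads c0=3 → after 2×micro: 4 ⇒ (c0=3, c1=4)
[Gauss-Seidel] macro 4: S0 reads c1=4 → after 1×micro: 3; S1 reads c0=3 → after 2×micro: 4 ⇒ (c0=3, c1=4)
[Gauss-Seidel] macro 5: S0 reads c1=4 → after 1×micro: 3; S1 reads c0=3 → after 2×micro: 4 ⇒ (c0=3, c1=4)
[Gauss-Seidel] macro 6: S0 reads c1=4 → after 1×micro: 3; S1 reads c0=3 → after 2×micro: 4 ⇒ (c0=3, c1=4)
[Gauss-Seidel] macro 7: S0 reads c1=4 → after 1×micro: 3; S1 reads c0=3 → after 2×micro: 4 ⇒ (c0=3, c1=4)
[Gauss-Seidel] macro 8: S0 reads c1=4 → after 1×micro: 3; S1 reads c0=3 → after 2×micro: 4 ⇒ (c0=3, c1=4)
[Gauss-Seidel] macro 9: S0 reads c1=4 → after 1×micro: 3; S1 reads c0=3 → after 2×micro: 4 ⇒ (c0=3, c1=4)

first divergence at macro-step: 1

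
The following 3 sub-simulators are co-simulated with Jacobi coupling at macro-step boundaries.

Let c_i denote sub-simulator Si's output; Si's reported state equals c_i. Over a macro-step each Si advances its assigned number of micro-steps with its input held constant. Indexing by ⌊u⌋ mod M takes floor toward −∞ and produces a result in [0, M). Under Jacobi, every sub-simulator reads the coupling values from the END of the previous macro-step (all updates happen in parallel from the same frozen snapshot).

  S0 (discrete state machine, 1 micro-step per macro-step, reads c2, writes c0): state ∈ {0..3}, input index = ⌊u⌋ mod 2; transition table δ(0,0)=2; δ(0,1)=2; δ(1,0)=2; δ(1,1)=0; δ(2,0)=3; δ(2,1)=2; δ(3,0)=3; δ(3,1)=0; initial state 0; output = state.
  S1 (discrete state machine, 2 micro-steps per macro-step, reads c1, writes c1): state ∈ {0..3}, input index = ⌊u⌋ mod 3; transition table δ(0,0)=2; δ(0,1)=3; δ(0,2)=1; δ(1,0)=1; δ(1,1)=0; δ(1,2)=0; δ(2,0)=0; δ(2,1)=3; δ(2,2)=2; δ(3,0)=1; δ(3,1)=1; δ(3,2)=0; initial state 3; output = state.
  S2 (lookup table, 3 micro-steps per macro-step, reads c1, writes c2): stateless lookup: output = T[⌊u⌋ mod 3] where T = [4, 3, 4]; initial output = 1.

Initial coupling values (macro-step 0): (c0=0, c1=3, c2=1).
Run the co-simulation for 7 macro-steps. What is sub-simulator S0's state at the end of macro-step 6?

S0 state at macro-step 6 = 3

macro 1: S0 reads c2=1 → after 1×micro: 2; S1 reads c1=3 → after 2×micro: 1; S2 reads c1=3 → after 3×micro: 4 ⇒ (c0=2, c1=1, c2=4)
macro 2: S0 reads c2=4 → after 1×micro: 3; S1 reads c1=1 → after 2×micro: 3; S2 reads c1=1 → after 3×micro: 3 ⇒ (c0=3, c1=3, c2=3)
macro 3: S0 reads c2=3 → after 1×micro: 0; S1 reads c1=3 → after 2×micro: 1; S2 reads c1=3 → after 3×micro: 4 ⇒ (c0=0, c1=1, c2=4)
macro 4: S0 reads c2=4 → after 1×micro: 2; S1 reads c1=1 → after 2×micro: 3; S2 reads c1=1 → after 3×micro: 3 ⇒ (c0=2, c1=3, c2=3)
macro 5: S0 reads c2=3 → after 1×micro: 2; S1 reads c1=3 → after 2×micro: 1; S2 reads c1=3 → after 3×micro: 4 ⇒ (c0=2, c1=1, c2=4)
macro 6: S0 reads c2=4 → after 1×micro: 3; S1 reads c1=1 → after 2×micro: 3; S2 reads c1=1 → after 3×micro: 3 ⇒ (c0=3, c1=3, c2=3)
macro 7: S0 reads c2=3 → after 1×micro: 0; S1 reads c1=3 → after 2×micro: 1; S2 reads c1=3 → after 3×micro: 4 ⇒ (c0=0, c1=1, c2=4)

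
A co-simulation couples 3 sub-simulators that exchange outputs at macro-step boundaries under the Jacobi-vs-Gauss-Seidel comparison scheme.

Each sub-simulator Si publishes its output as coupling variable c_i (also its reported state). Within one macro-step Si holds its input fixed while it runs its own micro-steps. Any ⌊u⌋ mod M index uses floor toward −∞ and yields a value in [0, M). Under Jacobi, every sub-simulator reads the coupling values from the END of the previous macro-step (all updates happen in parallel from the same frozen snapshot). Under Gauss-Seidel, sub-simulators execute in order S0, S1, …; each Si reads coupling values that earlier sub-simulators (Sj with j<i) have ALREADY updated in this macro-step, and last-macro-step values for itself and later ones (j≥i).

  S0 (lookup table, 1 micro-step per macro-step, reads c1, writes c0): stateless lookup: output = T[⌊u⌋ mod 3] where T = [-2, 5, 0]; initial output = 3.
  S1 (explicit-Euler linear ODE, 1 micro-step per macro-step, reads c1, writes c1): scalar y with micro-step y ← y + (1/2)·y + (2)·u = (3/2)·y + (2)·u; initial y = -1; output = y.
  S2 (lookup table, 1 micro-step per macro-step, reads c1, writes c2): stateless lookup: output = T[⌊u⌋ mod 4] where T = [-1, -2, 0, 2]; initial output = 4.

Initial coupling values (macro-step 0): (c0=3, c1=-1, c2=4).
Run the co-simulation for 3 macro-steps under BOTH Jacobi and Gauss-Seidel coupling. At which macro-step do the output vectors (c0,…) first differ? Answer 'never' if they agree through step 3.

first divergence at macro-step: 1

[Jacobi] macro 1: S0 reads c1=-1 → after 1×micro: 0; S1 reads c1=-1 → after 1×micro: -7/2; S2 reads c1=-1 → after 1×micro: 2 ⇒ (c0=0, c1=-7/2, c2=2)
[Jacobi] macro 2: S0 reads c1=-7/2 → after 1×micro: 0; S1 reads c1=-7/2 → after 1×micro: -49/4; S2 reads c1=-7/2 → after 1×micro: -1 ⇒ (c0=0, c1=-49/4, c2=-1)
[Jacobi] macro 3: S0 reads c1=-49/4 → after 1×micro: 0; S1 reads c1=-49/4 → after 1×micro: -343/8; S2 reads c1=-49/4 → after 1×micro: 2 ⇒ (c0=0, c1=-343/8, c2=2)
[Gauss-Seidel] macro 1: S0 reads c1=-1 → after 1×micro: 0; S1 reads c1=-1 → after 1×micro: -7/2; S2 reads c1=-7/2 → after 1×micro: -1 ⇒ (c0=0, c1=-7/2, c2=-1)
[Gauss-Seidel] macro 2: S0 reads c1=-7/2 → after 1×micro: 0; S1 reads c1=-7/2 → after 1×micro: -49/4; S2 reads c1=-49/4 → after 1×micro: 2 ⇒ (c0=0, c1=-49/4, c2=2)
[Gauss-Seidel] macro 3: S0 reads c1=-49/4 → after 1×micro: 0; S1 reads c1=-49/4 → after 1×micro: -343/8; S2 reads c1=-343/8 → after 1×micro: -2 ⇒ (c0=0, c1=-343/8, c2=-2)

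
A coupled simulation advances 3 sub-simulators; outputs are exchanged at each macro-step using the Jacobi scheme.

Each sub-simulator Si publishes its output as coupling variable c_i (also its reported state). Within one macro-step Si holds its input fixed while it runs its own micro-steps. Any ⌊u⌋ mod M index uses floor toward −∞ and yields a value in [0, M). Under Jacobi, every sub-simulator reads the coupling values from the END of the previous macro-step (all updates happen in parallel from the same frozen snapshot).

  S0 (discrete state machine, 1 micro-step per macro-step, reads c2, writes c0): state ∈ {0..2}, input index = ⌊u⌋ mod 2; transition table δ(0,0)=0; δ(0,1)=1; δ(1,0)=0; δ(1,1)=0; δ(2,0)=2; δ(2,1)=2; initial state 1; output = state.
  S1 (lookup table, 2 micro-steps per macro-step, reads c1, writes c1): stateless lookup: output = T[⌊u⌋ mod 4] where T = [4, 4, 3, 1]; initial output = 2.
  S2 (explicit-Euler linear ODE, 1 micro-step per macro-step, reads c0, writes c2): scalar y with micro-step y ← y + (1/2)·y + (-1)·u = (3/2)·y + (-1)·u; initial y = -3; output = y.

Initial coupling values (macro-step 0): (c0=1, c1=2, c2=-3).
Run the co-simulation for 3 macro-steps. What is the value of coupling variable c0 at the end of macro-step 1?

c0 at macro-step 1 = 0

macro 1: S0 reads c2=-3 → after 1×micro: 0; S1 reads c1=2 → after 2×micro: 3; S2 reads c0=1 → after 1×micro: -11/2 ⇒ (c0=0, c1=3, c2=-11/2)
macro 2: S0 reads c2=-11/2 → after 1×micro: 0; S1 reads c1=3 → after 2×micro: 1; S2 reads c0=0 → after 1×micro: -33/4 ⇒ (c0=0, c1=1, c2=-33/4)
macro 3: S0 reads c2=-33/4 → after 1×micro: 1; S1 reads c1=1 → after 2×micro: 4; S2 reads c0=0 → after 1×micro: -99/8 ⇒ (c0=1, c1=4, c2=-99/8)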